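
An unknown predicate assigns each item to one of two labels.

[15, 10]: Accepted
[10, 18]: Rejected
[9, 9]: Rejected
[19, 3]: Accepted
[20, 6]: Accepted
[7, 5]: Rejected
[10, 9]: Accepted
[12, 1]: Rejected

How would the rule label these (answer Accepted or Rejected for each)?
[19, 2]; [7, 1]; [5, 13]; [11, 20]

A rule that fits every label: first > second AND sum ≥ 18 — true of each 'Accepted' example, false of each 'Rejected' one.

Accepted, Rejected, Rejected, Rejected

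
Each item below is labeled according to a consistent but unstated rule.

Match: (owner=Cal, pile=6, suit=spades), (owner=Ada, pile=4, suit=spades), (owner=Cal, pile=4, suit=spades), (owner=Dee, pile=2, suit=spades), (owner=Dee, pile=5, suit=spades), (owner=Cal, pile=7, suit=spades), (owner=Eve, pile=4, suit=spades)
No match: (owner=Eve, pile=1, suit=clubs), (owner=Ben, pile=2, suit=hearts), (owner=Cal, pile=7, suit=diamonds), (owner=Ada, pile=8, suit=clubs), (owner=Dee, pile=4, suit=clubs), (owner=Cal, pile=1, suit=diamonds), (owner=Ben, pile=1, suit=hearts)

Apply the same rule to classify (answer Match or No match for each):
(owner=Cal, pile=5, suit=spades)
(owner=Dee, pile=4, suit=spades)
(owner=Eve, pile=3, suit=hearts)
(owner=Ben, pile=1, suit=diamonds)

Match, Match, No match, No match

The distinguishing property — suit is spades — holds for all the 'Match' cases and none of the 'No match' cases.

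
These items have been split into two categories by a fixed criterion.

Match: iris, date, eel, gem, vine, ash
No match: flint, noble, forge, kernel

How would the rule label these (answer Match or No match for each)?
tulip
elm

No match, Match

The rule appears to be: length ≤ 4.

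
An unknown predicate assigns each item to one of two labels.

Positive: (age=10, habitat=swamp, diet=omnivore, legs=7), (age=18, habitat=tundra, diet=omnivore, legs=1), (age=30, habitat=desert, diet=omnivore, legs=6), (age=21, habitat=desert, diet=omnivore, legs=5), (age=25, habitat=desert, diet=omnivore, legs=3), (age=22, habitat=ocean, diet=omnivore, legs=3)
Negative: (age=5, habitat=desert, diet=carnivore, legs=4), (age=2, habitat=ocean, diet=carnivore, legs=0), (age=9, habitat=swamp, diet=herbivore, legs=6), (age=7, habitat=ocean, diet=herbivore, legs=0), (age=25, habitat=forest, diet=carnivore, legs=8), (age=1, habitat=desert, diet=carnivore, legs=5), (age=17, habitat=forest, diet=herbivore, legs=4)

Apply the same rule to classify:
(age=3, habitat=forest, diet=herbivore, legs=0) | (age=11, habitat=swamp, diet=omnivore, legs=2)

'Positive' ⟺ diet is omnivore.
(age=3, habitat=forest, diet=herbivore, legs=0) → diet is herbivore → Negative. (age=11, habitat=swamp, diet=omnivore, legs=2) → diet is omnivore → Positive.

Negative, Positive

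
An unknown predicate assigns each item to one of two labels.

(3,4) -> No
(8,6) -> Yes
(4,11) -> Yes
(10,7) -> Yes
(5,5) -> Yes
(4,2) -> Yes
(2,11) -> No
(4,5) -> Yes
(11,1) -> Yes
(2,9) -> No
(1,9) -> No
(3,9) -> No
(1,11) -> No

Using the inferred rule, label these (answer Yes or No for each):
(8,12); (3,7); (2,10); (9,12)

One predicate separates the groups cleanly: first ≥ 4.
(8,12): first 8 — satisfies this, so Yes.
(3,7): first 3 — fails this test, so No.
(2,10): first 2 — fails this test, so No.
(9,12): first 9 — satisfies this, so Yes.

Yes, No, No, Yes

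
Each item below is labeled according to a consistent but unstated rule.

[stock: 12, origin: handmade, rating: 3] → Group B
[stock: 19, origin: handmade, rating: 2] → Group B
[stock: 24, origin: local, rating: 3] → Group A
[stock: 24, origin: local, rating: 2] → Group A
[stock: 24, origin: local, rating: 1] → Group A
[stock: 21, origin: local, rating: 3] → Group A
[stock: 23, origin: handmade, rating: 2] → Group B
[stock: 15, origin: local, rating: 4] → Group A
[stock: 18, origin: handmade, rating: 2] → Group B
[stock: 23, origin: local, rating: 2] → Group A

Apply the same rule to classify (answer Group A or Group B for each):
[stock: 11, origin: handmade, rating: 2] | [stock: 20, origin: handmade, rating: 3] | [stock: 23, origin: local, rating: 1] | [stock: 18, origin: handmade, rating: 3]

One predicate separates the groups cleanly: origin is local.

Group B, Group B, Group A, Group B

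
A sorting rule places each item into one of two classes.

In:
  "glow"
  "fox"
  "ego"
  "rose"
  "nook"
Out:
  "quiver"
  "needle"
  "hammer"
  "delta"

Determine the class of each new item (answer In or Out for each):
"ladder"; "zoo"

Out, In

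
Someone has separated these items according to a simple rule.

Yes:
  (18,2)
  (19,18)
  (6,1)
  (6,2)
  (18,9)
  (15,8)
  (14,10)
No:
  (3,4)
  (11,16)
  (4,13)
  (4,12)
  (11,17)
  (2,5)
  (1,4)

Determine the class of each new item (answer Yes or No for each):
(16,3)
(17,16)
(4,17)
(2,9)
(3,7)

'Yes' ⟺ first > second.
(16,3): 16 > 3 — satisfies this, so Yes.
(17,16): 17 > 16 — satisfies this, so Yes.
(4,17): 4 < 17 — fails the rule, so No.
(2,9): 2 < 9 — fails the rule, so No.
(3,7): 3 < 7 — fails the rule, so No.

Yes, Yes, No, No, No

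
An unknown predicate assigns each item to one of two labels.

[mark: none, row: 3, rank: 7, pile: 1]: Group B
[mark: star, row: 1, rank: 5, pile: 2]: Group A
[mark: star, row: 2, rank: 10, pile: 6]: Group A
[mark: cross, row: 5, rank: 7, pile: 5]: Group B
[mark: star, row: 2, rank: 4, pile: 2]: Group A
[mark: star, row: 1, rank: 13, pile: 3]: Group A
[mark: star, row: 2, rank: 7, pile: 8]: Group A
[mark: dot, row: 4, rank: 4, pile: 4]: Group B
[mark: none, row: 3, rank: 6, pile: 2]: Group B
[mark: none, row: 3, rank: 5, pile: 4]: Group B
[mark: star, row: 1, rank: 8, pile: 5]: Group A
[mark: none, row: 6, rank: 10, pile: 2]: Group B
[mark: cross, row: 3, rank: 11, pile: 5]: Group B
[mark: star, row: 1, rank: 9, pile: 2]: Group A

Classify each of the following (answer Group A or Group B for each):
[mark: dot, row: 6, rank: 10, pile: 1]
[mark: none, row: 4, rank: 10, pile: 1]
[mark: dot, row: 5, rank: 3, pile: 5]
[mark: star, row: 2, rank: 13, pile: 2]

All 'Group A' examples share one property — mark is star — and every 'Group B' example lacks it.
[mark: dot, row: 6, rank: 10, pile: 1]: mark is dot — lacks this property, so Group B. [mark: none, row: 4, rank: 10, pile: 1]: mark is none — lacks this property, so Group B. [mark: dot, row: 5, rank: 3, pile: 5]: mark is dot — lacks this property, so Group B. [mark: star, row: 2, rank: 13, pile: 2]: mark is star — matches, so Group A.

Group B, Group B, Group B, Group A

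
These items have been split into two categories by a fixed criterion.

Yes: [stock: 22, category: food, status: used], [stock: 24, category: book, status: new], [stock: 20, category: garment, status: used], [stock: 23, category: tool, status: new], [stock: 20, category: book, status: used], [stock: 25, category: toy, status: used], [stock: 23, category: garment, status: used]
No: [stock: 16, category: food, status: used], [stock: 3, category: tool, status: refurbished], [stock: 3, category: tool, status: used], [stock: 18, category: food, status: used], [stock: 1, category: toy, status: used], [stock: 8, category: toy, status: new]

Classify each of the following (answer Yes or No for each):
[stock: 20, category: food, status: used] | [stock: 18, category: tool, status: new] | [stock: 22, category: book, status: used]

All 'Yes' examples share one property — stock ≥ 20 — and every 'No' example lacks it.

Yes, No, Yes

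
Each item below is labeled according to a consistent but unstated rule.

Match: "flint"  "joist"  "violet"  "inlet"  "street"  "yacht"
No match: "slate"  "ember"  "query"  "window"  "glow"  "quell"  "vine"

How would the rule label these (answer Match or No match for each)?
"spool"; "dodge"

No match, No match

Checking candidate rules against both groups, what survives is: ends with 't'.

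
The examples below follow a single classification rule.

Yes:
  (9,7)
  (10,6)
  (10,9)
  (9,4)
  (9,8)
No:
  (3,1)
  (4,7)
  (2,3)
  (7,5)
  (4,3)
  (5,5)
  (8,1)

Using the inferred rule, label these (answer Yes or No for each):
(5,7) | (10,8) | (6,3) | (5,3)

The classifier is using: sum ≥ 13.
(5,7) → 5+7 = 12 → No.
(10,8) → 10+8 = 18 → Yes.
(6,3) → 6+3 = 9 → No.
(5,3) → 5+3 = 8 → No.

No, Yes, No, No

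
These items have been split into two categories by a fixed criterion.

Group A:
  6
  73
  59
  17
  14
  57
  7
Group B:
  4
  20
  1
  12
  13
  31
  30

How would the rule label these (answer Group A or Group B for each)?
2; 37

Group B, Group A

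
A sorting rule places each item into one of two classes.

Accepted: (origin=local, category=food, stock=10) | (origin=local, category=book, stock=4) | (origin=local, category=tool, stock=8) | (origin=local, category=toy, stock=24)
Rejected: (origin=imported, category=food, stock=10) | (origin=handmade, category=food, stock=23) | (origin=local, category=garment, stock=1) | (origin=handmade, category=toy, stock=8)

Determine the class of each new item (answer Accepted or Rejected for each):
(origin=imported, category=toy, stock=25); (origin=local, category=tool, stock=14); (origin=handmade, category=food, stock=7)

The simplest hypothesis consistent with all the labels is: origin is local AND stock ≥ 4.
(origin=imported, category=toy, stock=25): origin is imported, stock = 25 — fails the rule, so Rejected. (origin=local, category=tool, stock=14): origin is local, stock = 14 — checks out, so Accepted. (origin=handmade, category=food, stock=7): origin is handmade, stock = 7 — fails the rule, so Rejected.

Rejected, Accepted, Rejected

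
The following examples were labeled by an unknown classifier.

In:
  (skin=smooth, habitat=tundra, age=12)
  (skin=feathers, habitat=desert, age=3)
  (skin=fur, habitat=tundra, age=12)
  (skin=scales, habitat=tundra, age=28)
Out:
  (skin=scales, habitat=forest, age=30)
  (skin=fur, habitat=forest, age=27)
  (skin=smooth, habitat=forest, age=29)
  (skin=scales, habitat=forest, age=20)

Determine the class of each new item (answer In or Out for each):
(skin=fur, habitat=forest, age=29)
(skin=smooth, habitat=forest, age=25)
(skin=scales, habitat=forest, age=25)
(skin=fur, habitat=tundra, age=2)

Checking candidate rules against both groups, what survives is: habitat is not forest.

Out, Out, Out, In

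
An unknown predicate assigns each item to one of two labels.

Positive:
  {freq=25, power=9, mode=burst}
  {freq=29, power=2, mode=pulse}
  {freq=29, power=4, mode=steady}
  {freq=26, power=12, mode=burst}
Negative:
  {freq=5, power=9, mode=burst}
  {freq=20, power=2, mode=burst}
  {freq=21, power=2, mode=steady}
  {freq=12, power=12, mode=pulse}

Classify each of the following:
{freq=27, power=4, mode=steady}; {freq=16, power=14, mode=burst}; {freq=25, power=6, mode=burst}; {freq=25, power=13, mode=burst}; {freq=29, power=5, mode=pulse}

Positive, Negative, Positive, Positive, Positive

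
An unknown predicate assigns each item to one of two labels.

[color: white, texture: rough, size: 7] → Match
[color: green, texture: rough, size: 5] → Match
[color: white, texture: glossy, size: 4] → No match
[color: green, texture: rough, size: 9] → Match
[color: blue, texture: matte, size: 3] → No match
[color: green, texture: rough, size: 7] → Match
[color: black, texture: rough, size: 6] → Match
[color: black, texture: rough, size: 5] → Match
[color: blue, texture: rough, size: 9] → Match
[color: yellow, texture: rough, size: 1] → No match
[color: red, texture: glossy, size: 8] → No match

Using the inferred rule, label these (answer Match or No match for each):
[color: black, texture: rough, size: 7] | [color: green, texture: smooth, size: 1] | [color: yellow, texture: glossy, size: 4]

The classifier is using: texture is rough AND size ≥ 3.
[color: black, texture: rough, size: 7] — texture is rough, size = 7, hence Match.
[color: green, texture: smooth, size: 1] — texture is smooth, size = 1, hence No match.
[color: yellow, texture: glossy, size: 4] — texture is glossy, size = 4, hence No match.

Match, No match, No match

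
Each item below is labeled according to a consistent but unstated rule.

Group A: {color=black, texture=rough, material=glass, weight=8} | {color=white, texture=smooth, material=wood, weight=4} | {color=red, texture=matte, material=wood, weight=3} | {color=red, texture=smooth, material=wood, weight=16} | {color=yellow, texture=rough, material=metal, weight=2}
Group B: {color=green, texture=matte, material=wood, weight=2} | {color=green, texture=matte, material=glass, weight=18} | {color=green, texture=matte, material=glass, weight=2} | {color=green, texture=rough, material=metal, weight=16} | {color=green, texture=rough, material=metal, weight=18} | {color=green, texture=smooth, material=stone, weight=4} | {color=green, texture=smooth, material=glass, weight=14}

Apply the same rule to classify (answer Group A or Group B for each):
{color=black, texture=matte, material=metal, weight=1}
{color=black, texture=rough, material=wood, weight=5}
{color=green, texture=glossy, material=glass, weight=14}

Group A, Group A, Group B

Every 'Group A' example satisfies: color is not green. None of the 'Group B' examples do.
{color=black, texture=matte, material=metal, weight=1}: color is black, qualifies → Group A. {color=black, texture=rough, material=wood, weight=5}: color is black, qualifies → Group A. {color=green, texture=glossy, material=glass, weight=14}: color is green, does not pass → Group B.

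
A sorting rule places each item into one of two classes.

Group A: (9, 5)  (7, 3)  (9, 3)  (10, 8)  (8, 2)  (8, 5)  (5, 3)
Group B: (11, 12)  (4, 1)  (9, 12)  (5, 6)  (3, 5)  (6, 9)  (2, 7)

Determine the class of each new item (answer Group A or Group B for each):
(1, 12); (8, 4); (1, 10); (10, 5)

A rule that fits every label: first > second AND sum ≥ 8 — true of each 'Group A' example, false of each 'Group B' one.
(1, 12): 1 < 12, 1+12 = 13, lacks this property → Group B.
(8, 4): 8 > 4, 8+4 = 12, satisfies this → Group A.
(1, 10): 1 < 10, 1+10 = 11, lacks this property → Group B.
(10, 5): 10 > 5, 10+5 = 15, satisfies this → Group A.

Group B, Group A, Group B, Group A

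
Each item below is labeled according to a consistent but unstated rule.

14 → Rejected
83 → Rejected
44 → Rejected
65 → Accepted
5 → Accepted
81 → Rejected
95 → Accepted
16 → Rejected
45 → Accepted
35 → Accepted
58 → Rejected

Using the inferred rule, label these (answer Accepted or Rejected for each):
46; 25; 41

The simplest hypothesis consistent with all the labels is: multiple of 5.
46 → 46 = 5·9 + 1 → Rejected. 25 → 25 = 5·5 → Accepted. 41 → 41 = 5·8 + 1 → Rejected.

Rejected, Accepted, Rejected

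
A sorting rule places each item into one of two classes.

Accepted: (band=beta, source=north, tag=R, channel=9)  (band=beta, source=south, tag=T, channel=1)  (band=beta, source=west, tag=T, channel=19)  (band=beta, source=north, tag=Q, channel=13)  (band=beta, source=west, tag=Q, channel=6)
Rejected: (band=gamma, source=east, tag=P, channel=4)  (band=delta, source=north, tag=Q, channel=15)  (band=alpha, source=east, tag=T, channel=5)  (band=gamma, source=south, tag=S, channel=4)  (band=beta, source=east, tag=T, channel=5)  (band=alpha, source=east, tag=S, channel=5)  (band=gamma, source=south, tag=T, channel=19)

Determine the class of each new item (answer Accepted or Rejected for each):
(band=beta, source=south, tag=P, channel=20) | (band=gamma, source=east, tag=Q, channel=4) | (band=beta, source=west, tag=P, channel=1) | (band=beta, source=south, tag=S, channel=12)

The distinguishing property — band is beta AND channel ≠ 5 — holds for all the 'Accepted' cases and none of the 'Rejected' cases.
(band=beta, source=south, tag=P, channel=20): band is beta, channel = 20, satisfies this → Accepted.
(band=gamma, source=east, tag=Q, channel=4): band is gamma, channel = 4, doesn't match → Rejected.
(band=beta, source=west, tag=P, channel=1): band is beta, channel = 1, satisfies this → Accepted.
(band=beta, source=south, tag=S, channel=12): band is beta, channel = 12, satisfies this → Accepted.

Accepted, Rejected, Accepted, Accepted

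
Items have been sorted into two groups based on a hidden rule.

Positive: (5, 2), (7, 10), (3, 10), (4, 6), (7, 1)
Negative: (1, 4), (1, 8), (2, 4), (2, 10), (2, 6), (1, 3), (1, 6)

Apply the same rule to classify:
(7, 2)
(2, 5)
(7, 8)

Positive, Negative, Positive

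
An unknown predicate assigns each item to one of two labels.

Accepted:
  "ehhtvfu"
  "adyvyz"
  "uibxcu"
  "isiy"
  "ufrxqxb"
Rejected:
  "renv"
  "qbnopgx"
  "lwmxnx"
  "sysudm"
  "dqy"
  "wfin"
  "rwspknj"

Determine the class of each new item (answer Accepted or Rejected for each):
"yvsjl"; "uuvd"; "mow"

Rejected, Accepted, Rejected

The simplest hypothesis consistent with all the labels is: starts with a vowel.
Rejected: "yvsjl", since starts with 'y'. Accepted: "uuvd", since starts with 'u'. Rejected: "mow", since starts with 'm'.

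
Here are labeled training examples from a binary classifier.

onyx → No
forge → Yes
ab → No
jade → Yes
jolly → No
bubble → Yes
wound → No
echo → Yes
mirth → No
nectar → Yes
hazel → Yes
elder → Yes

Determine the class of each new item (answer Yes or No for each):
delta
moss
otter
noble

The pattern is that an item is 'Yes' exactly when: contains 'e'.
Yes: delta, since has 'e'.
No: moss, since no 'e'.
Yes: otter, since has 'e'.
Yes: noble, since has 'e'.

Yes, No, Yes, Yes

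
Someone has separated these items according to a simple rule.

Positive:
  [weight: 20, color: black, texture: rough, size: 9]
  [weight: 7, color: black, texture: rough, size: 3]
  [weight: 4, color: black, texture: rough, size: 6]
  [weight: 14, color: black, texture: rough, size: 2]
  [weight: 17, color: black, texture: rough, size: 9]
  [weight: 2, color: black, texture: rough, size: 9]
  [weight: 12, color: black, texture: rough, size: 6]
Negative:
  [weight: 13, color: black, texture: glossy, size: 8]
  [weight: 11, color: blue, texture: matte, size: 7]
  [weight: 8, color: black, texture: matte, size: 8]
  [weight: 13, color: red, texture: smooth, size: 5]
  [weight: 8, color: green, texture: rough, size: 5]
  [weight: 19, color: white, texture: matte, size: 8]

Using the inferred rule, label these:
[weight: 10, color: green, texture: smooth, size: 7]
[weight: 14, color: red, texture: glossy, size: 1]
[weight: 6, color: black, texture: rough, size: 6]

A rule that fits every label: color is black AND texture is rough — true of each 'Positive' example, false of each 'Negative' one.
[weight: 10, color: green, texture: smooth, size: 7]: color is green, texture is smooth, doesn't qualify → Negative. [weight: 14, color: red, texture: glossy, size: 1]: color is red, texture is glossy, doesn't qualify → Negative. [weight: 6, color: black, texture: rough, size: 6]: color is black, texture is rough, passes → Positive.

Negative, Negative, Positive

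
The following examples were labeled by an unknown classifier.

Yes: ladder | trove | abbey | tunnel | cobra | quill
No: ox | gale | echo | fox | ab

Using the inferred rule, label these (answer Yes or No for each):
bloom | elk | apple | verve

'Yes' ⟺ length ≥ 5.

Yes, No, Yes, Yes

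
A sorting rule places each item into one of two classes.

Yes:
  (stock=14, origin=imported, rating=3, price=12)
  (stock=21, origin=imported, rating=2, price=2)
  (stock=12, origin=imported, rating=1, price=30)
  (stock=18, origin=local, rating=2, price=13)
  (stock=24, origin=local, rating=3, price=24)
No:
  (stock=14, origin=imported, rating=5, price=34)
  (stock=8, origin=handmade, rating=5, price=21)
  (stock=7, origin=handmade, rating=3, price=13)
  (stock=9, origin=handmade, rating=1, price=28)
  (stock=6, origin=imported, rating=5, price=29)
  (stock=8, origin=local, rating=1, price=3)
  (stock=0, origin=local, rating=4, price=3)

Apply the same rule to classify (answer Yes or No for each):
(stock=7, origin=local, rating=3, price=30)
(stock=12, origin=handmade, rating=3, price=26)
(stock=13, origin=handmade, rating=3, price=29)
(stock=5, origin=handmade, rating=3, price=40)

No, Yes, Yes, No

The rule appears to be: stock ≥ 12 AND price ≤ 30.
(stock=7, origin=local, rating=3, price=30): No (stock = 7, price = 30). (stock=12, origin=handmade, rating=3, price=26): Yes (stock = 12, price = 26). (stock=13, origin=handmade, rating=3, price=29): Yes (stock = 13, price = 29). (stock=5, origin=handmade, rating=3, price=40): No (stock = 5, price = 40).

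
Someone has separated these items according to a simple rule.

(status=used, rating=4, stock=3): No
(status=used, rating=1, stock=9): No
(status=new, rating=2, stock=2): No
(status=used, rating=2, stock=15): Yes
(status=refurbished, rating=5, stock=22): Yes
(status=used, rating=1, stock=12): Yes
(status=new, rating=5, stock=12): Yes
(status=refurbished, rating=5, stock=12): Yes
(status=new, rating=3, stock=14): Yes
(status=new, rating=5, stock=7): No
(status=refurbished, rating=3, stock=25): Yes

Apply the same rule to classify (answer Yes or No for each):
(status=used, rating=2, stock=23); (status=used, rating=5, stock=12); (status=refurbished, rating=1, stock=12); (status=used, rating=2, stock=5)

The pattern is that an item is 'Yes' exactly when: stock ≥ 12.
(status=used, rating=2, stock=23): Yes (stock = 23). (status=used, rating=5, stock=12): Yes (stock = 12). (status=refurbished, rating=1, stock=12): Yes (stock = 12). (status=used, rating=2, stock=5): No (stock = 5).

Yes, Yes, Yes, No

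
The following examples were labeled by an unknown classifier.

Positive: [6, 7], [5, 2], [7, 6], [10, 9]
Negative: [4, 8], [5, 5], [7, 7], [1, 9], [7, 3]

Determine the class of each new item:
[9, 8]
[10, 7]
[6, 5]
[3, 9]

'Positive' ⟺ sum is odd.
[9, 8] — 9+8 = 17, hence Positive.
[10, 7] — 10+7 = 17, hence Positive.
[6, 5] — 6+5 = 11, hence Positive.
[3, 9] — 3+9 = 12, hence Negative.

Positive, Positive, Positive, Negative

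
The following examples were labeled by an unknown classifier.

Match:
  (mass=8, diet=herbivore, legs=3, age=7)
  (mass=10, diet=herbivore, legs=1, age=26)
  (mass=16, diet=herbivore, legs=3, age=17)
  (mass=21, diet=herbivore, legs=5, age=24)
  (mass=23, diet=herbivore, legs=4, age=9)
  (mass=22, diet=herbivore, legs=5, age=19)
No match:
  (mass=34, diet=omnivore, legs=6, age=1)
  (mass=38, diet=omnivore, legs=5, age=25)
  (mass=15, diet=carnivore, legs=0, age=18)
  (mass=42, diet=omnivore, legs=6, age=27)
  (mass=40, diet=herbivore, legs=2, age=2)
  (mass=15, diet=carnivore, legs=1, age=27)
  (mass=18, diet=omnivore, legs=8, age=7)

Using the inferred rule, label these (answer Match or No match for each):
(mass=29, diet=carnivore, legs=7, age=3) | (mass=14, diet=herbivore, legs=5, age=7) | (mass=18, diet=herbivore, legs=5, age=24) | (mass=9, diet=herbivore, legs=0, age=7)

The simplest hypothesis consistent with all the labels is: diet is herbivore AND age ≥ 7.
(mass=29, diet=carnivore, legs=7, age=3): diet is carnivore, age = 3, does not pass → No match. (mass=14, diet=herbivore, legs=5, age=7): diet is herbivore, age = 7, matches → Match. (mass=18, diet=herbivore, legs=5, age=24): diet is herbivore, age = 24, matches → Match. (mass=9, diet=herbivore, legs=0, age=7): diet is herbivore, age = 7, matches → Match.

No match, Match, Match, Match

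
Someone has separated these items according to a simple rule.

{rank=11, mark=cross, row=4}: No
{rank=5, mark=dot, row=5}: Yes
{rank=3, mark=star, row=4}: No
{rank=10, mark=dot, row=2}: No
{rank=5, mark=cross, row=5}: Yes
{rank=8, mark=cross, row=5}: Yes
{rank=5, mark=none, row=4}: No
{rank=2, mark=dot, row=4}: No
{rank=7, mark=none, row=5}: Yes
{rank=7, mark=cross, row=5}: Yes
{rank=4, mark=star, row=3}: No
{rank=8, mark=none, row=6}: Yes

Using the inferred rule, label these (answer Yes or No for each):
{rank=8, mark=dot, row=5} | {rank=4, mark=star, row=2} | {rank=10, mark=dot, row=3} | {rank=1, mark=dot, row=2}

The pattern is that an item is 'Yes' exactly when: row ≥ 5.
{rank=8, mark=dot, row=5}: row = 5, meets the rule → Yes. {rank=4, mark=star, row=2}: row = 2, does not fit → No. {rank=10, mark=dot, row=3}: row = 3, does not fit → No. {rank=1, mark=dot, row=2}: row = 2, does not fit → No.

Yes, No, No, No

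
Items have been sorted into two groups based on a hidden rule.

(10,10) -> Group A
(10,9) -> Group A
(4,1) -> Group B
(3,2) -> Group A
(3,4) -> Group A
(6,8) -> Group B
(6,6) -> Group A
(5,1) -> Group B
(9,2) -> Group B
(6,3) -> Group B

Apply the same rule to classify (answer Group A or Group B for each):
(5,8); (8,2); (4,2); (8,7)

All 'Group A' examples share one property — |first − second| ≤ 1 — and every 'Group B' example lacks it.
(5,8): |5−8| = 3, fails the rule → Group B.
(8,2): |8−2| = 6, fails the rule → Group B.
(4,2): |4−2| = 2, fails the rule → Group B.
(8,7): |8−7| = 1, checks out → Group A.

Group B, Group B, Group B, Group A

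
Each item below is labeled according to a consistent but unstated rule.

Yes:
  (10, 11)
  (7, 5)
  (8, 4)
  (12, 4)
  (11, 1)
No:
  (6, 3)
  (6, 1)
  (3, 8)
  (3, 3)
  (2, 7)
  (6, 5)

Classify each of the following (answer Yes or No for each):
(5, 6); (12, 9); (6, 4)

The common property of the 'Yes' items is: sum ≥ 12. No 'No' item has it.

No, Yes, No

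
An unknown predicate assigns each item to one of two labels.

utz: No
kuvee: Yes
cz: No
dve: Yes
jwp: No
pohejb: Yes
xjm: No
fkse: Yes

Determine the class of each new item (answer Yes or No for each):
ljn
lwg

The rule appears to be: contains 'e'.
ljn — no 'e', hence No. lwg — no 'e', hence No.

No, No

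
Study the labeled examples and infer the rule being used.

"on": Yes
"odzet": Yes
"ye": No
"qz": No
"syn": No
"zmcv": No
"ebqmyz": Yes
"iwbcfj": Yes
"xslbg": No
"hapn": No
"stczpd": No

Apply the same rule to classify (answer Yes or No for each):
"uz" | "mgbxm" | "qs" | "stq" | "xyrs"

Yes, No, No, No, No

Every 'Yes' example satisfies: starts with a vowel. None of the 'No' examples do.
"uz": starts with 'u', checks out → Yes. "mgbxm": starts with 'm', doesn't match → No. "qs": starts with 'q', doesn't match → No. "stq": starts with 's', doesn't match → No. "xyrs": starts with 'x', doesn't match → No.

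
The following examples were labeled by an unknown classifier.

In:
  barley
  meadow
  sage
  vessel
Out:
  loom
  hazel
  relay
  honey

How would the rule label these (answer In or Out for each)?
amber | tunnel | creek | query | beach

Out, In, Out, Out, Out

The classifier is using: even length AND contains 'e'.
amber: length 5, has 'e', doesn't match → Out.
tunnel: length 6, has 'e', satisfies this → In.
creek: length 5, has 'e', doesn't match → Out.
query: length 5, has 'e', doesn't match → Out.
beach: length 5, has 'e', doesn't match → Out.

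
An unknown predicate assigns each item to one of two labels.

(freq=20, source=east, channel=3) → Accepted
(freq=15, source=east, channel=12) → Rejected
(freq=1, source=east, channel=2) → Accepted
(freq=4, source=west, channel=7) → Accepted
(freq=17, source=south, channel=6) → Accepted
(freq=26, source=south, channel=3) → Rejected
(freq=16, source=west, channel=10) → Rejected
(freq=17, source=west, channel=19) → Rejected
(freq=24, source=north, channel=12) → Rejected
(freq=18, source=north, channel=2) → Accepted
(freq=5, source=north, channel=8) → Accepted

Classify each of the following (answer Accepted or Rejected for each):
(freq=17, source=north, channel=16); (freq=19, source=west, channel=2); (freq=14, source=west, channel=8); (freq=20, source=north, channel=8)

'Accepted' ⟺ freq ≤ 20 AND channel ≤ 8.
(freq=17, source=north, channel=16): freq = 17, channel = 16, does not pass → Rejected. (freq=19, source=west, channel=2): freq = 19, channel = 2, has this property → Accepted. (freq=14, source=west, channel=8): freq = 14, channel = 8, has this property → Accepted. (freq=20, source=north, channel=8): freq = 20, channel = 8, has this property → Accepted.

Rejected, Accepted, Accepted, Accepted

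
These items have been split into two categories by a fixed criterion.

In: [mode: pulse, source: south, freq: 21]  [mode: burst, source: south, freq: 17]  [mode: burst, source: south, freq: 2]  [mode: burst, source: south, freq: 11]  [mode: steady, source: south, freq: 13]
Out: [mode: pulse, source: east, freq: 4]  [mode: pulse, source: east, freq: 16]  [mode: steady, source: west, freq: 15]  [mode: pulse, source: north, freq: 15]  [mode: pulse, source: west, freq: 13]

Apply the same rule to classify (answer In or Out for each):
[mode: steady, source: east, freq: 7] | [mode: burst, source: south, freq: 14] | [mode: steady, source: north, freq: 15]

Every 'In' example satisfies: source is south. None of the 'Out' examples do.
[mode: steady, source: east, freq: 7] — source is east, hence Out.
[mode: burst, source: south, freq: 14] — source is south, hence In.
[mode: steady, source: north, freq: 15] — source is north, hence Out.

Out, In, Out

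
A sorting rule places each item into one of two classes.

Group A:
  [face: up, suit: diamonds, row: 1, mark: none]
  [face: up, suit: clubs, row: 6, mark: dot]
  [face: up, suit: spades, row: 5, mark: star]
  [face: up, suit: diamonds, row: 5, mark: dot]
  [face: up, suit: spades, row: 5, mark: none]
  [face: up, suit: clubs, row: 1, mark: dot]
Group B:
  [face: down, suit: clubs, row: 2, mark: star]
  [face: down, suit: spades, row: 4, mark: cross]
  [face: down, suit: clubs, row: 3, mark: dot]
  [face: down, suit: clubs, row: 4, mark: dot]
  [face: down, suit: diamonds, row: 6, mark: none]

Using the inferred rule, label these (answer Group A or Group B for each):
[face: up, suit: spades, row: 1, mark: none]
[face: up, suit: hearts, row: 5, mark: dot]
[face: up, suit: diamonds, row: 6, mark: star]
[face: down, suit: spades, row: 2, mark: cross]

Group A, Group A, Group A, Group B

The pattern is that an item is 'Group A' exactly when: face is up.
[face: up, suit: spades, row: 1, mark: none] → face is up → Group A. [face: up, suit: hearts, row: 5, mark: dot] → face is up → Group A. [face: up, suit: diamonds, row: 6, mark: star] → face is up → Group A. [face: down, suit: spades, row: 2, mark: cross] → face is down → Group B.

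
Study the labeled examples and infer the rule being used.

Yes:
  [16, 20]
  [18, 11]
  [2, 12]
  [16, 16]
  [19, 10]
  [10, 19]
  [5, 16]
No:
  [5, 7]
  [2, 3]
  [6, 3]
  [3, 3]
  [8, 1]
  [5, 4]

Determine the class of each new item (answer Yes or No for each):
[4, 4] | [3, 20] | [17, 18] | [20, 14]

Rule: sum ≥ 14. This holds for each 'Yes' example and fails for each 'No' one.
No: [4, 4], since 4+4 = 8. Yes: [3, 20], since 3+20 = 23. Yes: [17, 18], since 17+18 = 35. Yes: [20, 14], since 20+14 = 34.

No, Yes, Yes, Yes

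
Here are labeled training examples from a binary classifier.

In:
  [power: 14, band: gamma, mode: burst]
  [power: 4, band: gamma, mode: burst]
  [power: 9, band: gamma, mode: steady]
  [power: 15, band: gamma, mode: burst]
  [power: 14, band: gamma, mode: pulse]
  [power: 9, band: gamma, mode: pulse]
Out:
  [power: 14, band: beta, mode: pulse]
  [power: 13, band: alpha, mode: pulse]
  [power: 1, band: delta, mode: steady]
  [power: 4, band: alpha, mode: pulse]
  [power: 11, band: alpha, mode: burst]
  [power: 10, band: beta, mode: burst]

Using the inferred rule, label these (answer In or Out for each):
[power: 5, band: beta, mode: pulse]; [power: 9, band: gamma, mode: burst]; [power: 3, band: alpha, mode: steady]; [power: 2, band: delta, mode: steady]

Out, In, Out, Out

The pattern is that an item is 'In' exactly when: band is gamma.
[power: 5, band: beta, mode: pulse] → band is beta → Out.
[power: 9, band: gamma, mode: burst] → band is gamma → In.
[power: 3, band: alpha, mode: steady] → band is alpha → Out.
[power: 2, band: delta, mode: steady] → band is delta → Out.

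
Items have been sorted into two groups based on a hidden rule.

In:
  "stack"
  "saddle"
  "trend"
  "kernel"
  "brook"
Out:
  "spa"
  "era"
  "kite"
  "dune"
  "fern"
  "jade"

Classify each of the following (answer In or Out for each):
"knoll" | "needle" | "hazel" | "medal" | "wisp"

In, In, In, In, Out

The rule appears to be: length ≥ 5.
"knoll": length 5 — passes, so In. "needle": length 6 — passes, so In. "hazel": length 5 — passes, so In. "medal": length 5 — passes, so In. "wisp": length 4 — does not pass, so Out.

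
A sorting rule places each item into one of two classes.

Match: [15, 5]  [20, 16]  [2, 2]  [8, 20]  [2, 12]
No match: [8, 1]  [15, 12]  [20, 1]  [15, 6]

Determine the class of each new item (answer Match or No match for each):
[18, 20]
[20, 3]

Match, No match

The distinguishing property — sum is even — holds for all the 'Match' cases and none of the 'No match' cases.
[18, 20]: 18+20 = 38, has this property → Match.
[20, 3]: 20+3 = 23, does not satisfy this → No match.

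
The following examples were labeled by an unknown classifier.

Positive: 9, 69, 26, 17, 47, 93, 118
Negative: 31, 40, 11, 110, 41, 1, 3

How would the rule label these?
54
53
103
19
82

Positive, Positive, Negative, Positive, Positive

The pattern is that an item is 'Positive' exactly when: digit sum ≥ 6.
54: digit sum 5+4 = 9 — passes, so Positive.
53: digit sum 5+3 = 8 — passes, so Positive.
103: digit sum 1+0+3 = 4 — doesn't match, so Negative.
19: digit sum 1+9 = 10 — passes, so Positive.
82: digit sum 8+2 = 10 — passes, so Positive.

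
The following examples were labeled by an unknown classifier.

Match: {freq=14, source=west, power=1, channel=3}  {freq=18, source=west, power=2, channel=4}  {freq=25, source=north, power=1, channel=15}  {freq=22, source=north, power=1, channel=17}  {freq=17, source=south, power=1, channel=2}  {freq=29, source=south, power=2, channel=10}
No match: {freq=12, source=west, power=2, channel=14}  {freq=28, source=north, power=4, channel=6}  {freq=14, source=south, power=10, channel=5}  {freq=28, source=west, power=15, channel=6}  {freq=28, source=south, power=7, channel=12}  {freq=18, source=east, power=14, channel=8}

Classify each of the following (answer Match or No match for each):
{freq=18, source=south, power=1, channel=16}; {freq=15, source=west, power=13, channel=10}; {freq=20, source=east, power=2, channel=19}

The classifier is using: power ≤ 2 AND freq ≥ 14.
{freq=18, source=south, power=1, channel=16}: Match (power = 1, freq = 18).
{freq=15, source=west, power=13, channel=10}: No match (power = 13, freq = 15).
{freq=20, source=east, power=2, channel=19}: Match (power = 2, freq = 20).

Match, No match, Match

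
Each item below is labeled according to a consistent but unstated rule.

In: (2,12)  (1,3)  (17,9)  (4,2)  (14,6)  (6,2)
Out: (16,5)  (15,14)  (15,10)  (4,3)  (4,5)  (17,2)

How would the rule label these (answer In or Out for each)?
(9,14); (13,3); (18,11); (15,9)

The classifier is using: sum is even.

Out, In, Out, In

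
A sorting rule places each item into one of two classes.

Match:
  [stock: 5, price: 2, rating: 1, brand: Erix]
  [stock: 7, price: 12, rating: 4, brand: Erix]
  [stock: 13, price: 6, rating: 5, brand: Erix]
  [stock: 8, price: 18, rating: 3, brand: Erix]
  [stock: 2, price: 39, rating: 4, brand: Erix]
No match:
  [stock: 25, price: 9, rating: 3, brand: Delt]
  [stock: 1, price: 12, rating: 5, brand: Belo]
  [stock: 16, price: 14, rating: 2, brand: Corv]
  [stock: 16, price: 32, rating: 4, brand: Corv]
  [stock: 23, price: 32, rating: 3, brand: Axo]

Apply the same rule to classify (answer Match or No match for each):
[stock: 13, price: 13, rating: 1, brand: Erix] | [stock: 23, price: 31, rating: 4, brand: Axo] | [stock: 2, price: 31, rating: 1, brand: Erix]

Match, No match, Match

Every 'Match' example satisfies: brand is Erix. None of the 'No match' examples do.
[stock: 13, price: 13, rating: 1, brand: Erix] → brand is Erix → Match. [stock: 23, price: 31, rating: 4, brand: Axo] → brand is Axo → No match. [stock: 2, price: 31, rating: 1, brand: Erix] → brand is Erix → Match.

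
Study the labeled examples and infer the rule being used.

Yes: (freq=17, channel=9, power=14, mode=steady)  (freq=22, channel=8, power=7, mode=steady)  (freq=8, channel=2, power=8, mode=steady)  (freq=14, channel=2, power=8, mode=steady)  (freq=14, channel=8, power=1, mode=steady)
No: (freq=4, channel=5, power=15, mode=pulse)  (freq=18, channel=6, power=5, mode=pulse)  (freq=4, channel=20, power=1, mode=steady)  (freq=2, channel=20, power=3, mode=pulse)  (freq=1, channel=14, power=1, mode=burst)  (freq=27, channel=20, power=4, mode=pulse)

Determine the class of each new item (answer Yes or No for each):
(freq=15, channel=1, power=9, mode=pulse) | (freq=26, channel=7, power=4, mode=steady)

No, Yes

All 'Yes' examples share one property — mode is steady AND freq ≥ 8 — and every 'No' example lacks it.
No: (freq=15, channel=1, power=9, mode=pulse), since mode is pulse, freq = 15. Yes: (freq=26, channel=7, power=4, mode=steady), since mode is steady, freq = 26.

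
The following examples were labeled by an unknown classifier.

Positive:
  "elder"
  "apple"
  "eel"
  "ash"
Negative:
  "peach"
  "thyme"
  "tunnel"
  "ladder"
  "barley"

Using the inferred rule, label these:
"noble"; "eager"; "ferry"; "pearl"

The simplest hypothesis consistent with all the labels is: starts with a vowel.
Negative: "noble", since starts with 'n'. Positive: "eager", since starts with 'e'. Negative: "ferry", since starts with 'f'. Negative: "pearl", since starts with 'p'.

Negative, Positive, Negative, Negative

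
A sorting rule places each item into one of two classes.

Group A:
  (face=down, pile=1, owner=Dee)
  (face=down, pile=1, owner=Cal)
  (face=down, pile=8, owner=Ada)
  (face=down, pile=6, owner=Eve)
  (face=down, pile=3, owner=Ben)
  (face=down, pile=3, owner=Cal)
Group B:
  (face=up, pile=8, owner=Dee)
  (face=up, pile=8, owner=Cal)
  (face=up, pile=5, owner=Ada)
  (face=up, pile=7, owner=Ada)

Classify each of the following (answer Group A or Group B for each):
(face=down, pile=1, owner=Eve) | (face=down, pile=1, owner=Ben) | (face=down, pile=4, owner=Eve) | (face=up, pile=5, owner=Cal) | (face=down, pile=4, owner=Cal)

Group A, Group A, Group A, Group B, Group A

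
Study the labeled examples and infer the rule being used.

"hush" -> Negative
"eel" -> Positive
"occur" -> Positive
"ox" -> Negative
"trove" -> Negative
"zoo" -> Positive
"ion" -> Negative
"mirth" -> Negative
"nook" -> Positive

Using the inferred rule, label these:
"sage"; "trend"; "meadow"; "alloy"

The common property of the 'Positive' items is: has a double letter. No 'Negative' item has it.

Negative, Negative, Negative, Positive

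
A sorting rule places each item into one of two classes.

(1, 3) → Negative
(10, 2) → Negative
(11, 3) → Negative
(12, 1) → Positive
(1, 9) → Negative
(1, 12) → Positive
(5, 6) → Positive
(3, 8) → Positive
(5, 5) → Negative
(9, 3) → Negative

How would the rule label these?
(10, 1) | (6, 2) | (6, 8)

Positive, Negative, Negative

One predicate separates the groups cleanly: sum is odd.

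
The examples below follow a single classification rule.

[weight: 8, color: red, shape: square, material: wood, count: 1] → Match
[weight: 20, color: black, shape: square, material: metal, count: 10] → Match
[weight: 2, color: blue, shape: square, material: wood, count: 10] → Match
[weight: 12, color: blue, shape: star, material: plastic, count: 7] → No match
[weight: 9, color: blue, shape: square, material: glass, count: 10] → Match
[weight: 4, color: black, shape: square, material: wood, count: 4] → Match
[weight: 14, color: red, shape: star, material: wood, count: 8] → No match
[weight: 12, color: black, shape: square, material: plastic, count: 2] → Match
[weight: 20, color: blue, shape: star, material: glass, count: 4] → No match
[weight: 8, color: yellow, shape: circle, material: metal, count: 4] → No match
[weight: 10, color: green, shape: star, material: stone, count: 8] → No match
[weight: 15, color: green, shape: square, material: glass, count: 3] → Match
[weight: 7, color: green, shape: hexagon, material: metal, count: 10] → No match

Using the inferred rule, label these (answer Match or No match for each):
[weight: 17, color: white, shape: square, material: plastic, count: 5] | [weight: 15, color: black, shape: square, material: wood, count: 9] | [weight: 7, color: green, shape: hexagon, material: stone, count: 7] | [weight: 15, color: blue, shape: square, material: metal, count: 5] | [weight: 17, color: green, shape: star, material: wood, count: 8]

Match, Match, No match, Match, No match

The classifier is using: shape is square.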